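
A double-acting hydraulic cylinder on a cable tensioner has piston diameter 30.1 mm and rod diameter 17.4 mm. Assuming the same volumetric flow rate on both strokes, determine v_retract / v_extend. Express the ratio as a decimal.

v_ret/v_ext ≈ 1.50

Cap-side area A_cap = π/4 × (30.1 mm)² = 711.6 mm^2
Rod-side annular area A_ann = π/4 × (30.1² − 17.4²) = 473.8 mm^2
For equal Q, v ∝ 1/A, so v_ret/v_ext = A_cap/A_ann.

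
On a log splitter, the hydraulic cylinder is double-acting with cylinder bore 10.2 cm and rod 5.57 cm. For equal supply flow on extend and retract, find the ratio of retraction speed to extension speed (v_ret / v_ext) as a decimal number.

Cap-side area A_cap = π/4 × (10.2 cm)² = 81.71 cm^2
Rod-side annular area A_ann = π/4 × (10.2² − 5.57²) = 57.35 cm^2
For equal Q, v ∝ 1/A, so v_ret/v_ext = A_cap/A_ann.

v_ret/v_ext ≈ 1.42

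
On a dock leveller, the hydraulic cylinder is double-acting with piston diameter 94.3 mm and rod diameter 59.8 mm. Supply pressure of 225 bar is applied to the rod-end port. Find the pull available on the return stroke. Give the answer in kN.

Rod-side annular area A_ann = π/4 × (94.3² − 59.8²) = 4176 mm^2
On retraction the pressure acts on the annular area (bore minus rod).
F = P × A_ann

F ≈ 93.9 kN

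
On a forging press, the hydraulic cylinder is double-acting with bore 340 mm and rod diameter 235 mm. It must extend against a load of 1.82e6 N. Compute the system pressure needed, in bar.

Cap-side area A_cap = π/4 × (340 mm)² = 90790 mm^2
P = F / A = 1.82e6 N / A

P ≈ 200 bar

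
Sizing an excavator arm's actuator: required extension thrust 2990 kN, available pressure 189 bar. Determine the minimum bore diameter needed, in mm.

Extension force acts on the full piston face: F = P × (π/4)D².
D = √(4F / (πP)) = √(4 × 2990 kN / (π × 189 bar))

D ≈ 449 mm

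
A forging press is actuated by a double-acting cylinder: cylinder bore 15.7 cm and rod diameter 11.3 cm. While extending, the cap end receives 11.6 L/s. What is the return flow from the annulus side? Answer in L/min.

Cap-side area A_cap = π/4 × (15.7 cm)² = 193.6 cm^2
Rod-side annular area A_ann = π/4 × (15.7² − 11.3²) = 93.31 cm^2
Piston speed v = Q_in/A_cap; rod-end outflow Q_out = v × A_ann = Q_in × A_ann/A_cap.

Q_out ≈ 335 L/min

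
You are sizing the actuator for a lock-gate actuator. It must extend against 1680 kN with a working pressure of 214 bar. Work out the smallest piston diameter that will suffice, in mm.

D ≈ 316 mm

Extension force acts on the full piston face: F = P × (π/4)D².
D = √(4F / (πP)) = √(4 × 1680 kN / (π × 214 bar))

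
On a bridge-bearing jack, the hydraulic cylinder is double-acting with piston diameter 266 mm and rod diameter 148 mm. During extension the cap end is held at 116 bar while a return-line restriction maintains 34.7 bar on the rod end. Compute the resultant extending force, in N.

F ≈ 5.11e5 N

Cap-side area A_cap = π/4 × (266 mm)² = 55570 mm^2
Rod-side annular area A_ann = π/4 × (266² − 148²) = 38370 mm^2
Net thrust = P_cap·A_cap − P_rod·A_ann = 6.446e5 N − 1.331e5 N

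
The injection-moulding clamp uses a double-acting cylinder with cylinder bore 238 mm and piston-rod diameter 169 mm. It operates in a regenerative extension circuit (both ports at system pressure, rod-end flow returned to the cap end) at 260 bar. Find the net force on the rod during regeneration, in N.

F ≈ 5.83e5 N

With equal pressure on both faces, forces on the annular region cancel; the net push is pressure × rod cross-section.
Rod cross-section A_rod = π/4 × (169 mm)² = 22430 mm^2
F = P × A_rod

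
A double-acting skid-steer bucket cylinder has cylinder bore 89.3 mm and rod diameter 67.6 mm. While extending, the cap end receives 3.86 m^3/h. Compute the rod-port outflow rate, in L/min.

Cap-side area A_cap = π/4 × (89.3 mm)² = 6263 mm^2
Rod-side annular area A_ann = π/4 × (89.3² − 67.6²) = 2674 mm^2
Piston speed v = Q_in/A_cap; rod-end outflow Q_out = v × A_ann = Q_in × A_ann/A_cap.

Q_out ≈ 27.5 L/min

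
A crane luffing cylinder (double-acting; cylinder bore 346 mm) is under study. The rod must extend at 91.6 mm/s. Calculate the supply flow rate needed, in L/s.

Q ≈ 8.61 L/s

Cap-side area A_cap = π/4 × (346 mm)² = 94020 mm^2
Q = A × v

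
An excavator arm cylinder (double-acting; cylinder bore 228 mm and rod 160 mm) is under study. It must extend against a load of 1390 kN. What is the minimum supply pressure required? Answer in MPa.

Cap-side area A_cap = π/4 × (228 mm)² = 40830 mm^2
P = F / A = 1390 kN / A

P ≈ 34.0 MPa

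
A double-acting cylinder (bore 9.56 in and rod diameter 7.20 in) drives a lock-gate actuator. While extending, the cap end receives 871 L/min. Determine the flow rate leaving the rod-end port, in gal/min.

Q_out ≈ 99.6 gal/min

Cap-side area A_cap = π/4 × (9.56 in)² = 71.78 in^2
Rod-side annular area A_ann = π/4 × (9.56² − 7.20²) = 31.07 in^2
Piston speed v = Q_in/A_cap; rod-end outflow Q_out = v × A_ann = Q_in × A_ann/A_cap.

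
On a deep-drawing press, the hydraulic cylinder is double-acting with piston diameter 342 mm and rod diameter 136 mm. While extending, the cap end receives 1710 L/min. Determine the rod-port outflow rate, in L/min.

Q_out ≈ 1440 L/min

Cap-side area A_cap = π/4 × (342 mm)² = 91860 mm^2
Rod-side annular area A_ann = π/4 × (342² − 136²) = 77340 mm^2
Piston speed v = Q_in/A_cap; rod-end outflow Q_out = v × A_ann = Q_in × A_ann/A_cap.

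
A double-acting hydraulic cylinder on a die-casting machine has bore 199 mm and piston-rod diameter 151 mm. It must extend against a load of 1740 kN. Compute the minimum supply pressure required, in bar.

P ≈ 559 bar

Cap-side area A_cap = π/4 × (199 mm)² = 31100 mm^2
P = F / A = 1740 kN / A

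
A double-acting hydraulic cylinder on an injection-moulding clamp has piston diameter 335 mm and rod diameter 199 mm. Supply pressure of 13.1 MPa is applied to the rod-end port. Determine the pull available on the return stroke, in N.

Rod-side annular area A_ann = π/4 × (335² − 199²) = 57040 mm^2
On retraction the pressure acts on the annular area (bore minus rod).
F = P × A_ann

F ≈ 7.47e5 N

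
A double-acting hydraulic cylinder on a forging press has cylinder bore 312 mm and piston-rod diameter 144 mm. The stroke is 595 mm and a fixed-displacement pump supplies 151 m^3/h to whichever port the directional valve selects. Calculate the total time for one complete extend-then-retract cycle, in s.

t ≈ 1.94 s

Cap-side area A_cap = π/4 × (312 mm)² = 76450 mm^2
Rod-side annular area A_ann = π/4 × (312² − 144²) = 60170 mm^2
t_ext = A_cap·L/Q = 1.085 s
t_ret = A_ann·L/Q = 0.8535 s
t_cycle = t_ext + t_ret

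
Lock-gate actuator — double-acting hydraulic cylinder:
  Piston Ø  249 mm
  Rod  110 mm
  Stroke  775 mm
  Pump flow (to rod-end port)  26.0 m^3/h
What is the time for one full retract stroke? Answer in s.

t ≈ 4.21 s

Rod-side annular area A_ann = π/4 × (249² − 110²) = 39190 mm^2
Swept volume V = A × L; t = V / Q = A·L / Q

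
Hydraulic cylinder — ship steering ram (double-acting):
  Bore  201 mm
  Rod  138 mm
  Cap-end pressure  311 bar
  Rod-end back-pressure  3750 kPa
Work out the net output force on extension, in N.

F ≈ 9.24e5 N

Cap-side area A_cap = π/4 × (201 mm)² = 31730 mm^2
Rod-side annular area A_ann = π/4 × (201² − 138²) = 16770 mm^2
Net thrust = P_cap·A_cap − P_rod·A_ann = 9.868e5 N − 62900 N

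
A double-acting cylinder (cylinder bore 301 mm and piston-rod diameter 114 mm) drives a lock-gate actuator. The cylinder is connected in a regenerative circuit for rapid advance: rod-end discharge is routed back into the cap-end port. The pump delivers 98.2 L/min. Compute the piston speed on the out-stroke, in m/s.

In regeneration the rod-end outflow joins the pump flow into the cap end, so the net volume the pump must supply per unit advance equals the rod cross-section area.
Rod cross-section A_rod = π/4 × (114 mm)² = 10210 mm^2
v = Q_pump / A_rod

v ≈ 0.160 m/s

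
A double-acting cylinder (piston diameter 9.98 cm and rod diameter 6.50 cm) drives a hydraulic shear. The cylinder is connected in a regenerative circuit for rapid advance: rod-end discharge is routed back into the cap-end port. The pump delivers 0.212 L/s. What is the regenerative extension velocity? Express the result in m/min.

In regeneration the rod-end outflow joins the pump flow into the cap end, so the net volume the pump must supply per unit advance equals the rod cross-section area.
Rod cross-section A_rod = π/4 × (6.50 cm)² = 33.18 cm^2
v = Q_pump / A_rod

v ≈ 3.83 m/min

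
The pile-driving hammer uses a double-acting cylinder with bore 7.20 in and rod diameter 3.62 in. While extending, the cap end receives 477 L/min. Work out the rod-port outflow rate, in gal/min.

Q_out ≈ 94.2 gal/min

Cap-side area A_cap = π/4 × (7.20 in)² = 40.72 in^2
Rod-side annular area A_ann = π/4 × (7.20² − 3.62²) = 30.42 in^2
Piston speed v = Q_in/A_cap; rod-end outflow Q_out = v × A_ann = Q_in × A_ann/A_cap.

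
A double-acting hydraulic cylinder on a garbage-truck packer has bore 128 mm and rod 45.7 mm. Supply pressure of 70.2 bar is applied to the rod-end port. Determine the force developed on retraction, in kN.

Rod-side annular area A_ann = π/4 × (128² − 45.7²) = 11230 mm^2
On retraction the pressure acts on the annular area (bore minus rod).
F = P × A_ann

F ≈ 78.8 kN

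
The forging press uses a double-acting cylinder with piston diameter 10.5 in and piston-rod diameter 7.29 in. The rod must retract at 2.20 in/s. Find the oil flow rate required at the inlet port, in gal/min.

Rod-side annular area A_ann = π/4 × (10.5² − 7.29²) = 44.85 in^2
Q = A × v

Q ≈ 25.6 gal/min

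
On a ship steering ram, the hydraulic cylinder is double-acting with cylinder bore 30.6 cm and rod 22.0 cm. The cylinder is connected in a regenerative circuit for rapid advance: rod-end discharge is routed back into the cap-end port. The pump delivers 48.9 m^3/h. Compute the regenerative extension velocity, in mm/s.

v ≈ 357 mm/s

In regeneration the rod-end outflow joins the pump flow into the cap end, so the net volume the pump must supply per unit advance equals the rod cross-section area.
Rod cross-section A_rod = π/4 × (22.0 cm)² = 380.1 cm^2
v = Q_pump / A_rod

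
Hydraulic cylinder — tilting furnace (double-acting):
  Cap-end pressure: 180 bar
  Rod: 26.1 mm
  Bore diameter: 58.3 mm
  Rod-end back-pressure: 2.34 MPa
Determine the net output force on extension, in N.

Cap-side area A_cap = π/4 × (58.3 mm)² = 2669 mm^2
Rod-side annular area A_ann = π/4 × (58.3² − 26.1²) = 2134 mm^2
Net thrust = P_cap·A_cap − P_rod·A_ann = 48050 N − 4995 N

F ≈ 43100 N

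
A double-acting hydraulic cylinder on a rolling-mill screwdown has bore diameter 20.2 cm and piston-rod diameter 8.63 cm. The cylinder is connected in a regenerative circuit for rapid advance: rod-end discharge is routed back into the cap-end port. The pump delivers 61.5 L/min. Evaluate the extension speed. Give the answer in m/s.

In regeneration the rod-end outflow joins the pump flow into the cap end, so the net volume the pump must supply per unit advance equals the rod cross-section area.
Rod cross-section A_rod = π/4 × (8.63 cm)² = 58.49 cm^2
v = Q_pump / A_rod

v ≈ 0.175 m/s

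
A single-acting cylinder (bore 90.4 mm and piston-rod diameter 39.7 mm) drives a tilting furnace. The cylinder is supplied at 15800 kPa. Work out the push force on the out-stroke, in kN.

F ≈ 101 kN

Cap-side area A_cap = π/4 × (90.4 mm)² = 6418 mm^2
F = P × A_cap = 15800 kPa × A_cap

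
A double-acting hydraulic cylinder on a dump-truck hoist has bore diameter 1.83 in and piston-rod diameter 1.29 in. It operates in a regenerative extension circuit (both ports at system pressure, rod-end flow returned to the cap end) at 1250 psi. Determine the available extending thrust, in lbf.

With equal pressure on both faces, forces on the annular region cancel; the net push is pressure × rod cross-section.
Rod cross-section A_rod = π/4 × (1.29 in)² = 1.307 in^2
F = P × A_rod

F ≈ 1630 lbf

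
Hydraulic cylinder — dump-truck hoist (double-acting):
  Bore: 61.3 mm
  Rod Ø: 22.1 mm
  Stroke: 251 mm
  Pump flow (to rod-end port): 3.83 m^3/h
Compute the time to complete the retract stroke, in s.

Rod-side annular area A_ann = π/4 × (61.3² − 22.1²) = 2568 mm^2
Swept volume V = A × L; t = V / Q = A·L / Q

t ≈ 0.606 s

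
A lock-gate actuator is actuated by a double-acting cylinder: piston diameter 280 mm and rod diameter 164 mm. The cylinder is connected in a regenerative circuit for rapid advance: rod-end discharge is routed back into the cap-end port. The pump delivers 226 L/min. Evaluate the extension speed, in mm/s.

In regeneration the rod-end outflow joins the pump flow into the cap end, so the net volume the pump must supply per unit advance equals the rod cross-section area.
Rod cross-section A_rod = π/4 × (164 mm)² = 21120 mm^2
v = Q_pump / A_rod

v ≈ 178 mm/s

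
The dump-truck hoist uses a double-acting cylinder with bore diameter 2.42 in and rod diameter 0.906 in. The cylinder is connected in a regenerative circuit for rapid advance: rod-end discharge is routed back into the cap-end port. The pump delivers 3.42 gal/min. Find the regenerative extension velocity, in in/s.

v ≈ 20.4 in/s

In regeneration the rod-end outflow joins the pump flow into the cap end, so the net volume the pump must supply per unit advance equals the rod cross-section area.
Rod cross-section A_rod = π/4 × (0.906 in)² = 0.6447 in^2
v = Q_pump / A_rod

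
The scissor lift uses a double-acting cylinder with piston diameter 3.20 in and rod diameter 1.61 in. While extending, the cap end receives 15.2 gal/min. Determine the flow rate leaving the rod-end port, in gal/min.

Cap-side area A_cap = π/4 × (3.20 in)² = 8.042 in^2
Rod-side annular area A_ann = π/4 × (3.20² − 1.61²) = 6.007 in^2
Piston speed v = Q_in/A_cap; rod-end outflow Q_out = v × A_ann = Q_in × A_ann/A_cap.

Q_out ≈ 11.4 gal/min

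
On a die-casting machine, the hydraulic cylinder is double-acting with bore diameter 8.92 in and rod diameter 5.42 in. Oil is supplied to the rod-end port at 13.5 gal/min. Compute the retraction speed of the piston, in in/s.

Rod-side annular area A_ann = π/4 × (8.92² − 5.42²) = 39.42 in^2
Flow into the rod-end port fills the annular volume.
v = Q / A

v ≈ 1.32 in/s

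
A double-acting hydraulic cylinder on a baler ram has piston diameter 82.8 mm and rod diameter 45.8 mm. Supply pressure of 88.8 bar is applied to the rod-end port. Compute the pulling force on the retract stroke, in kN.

Rod-side annular area A_ann = π/4 × (82.8² − 45.8²) = 3737 mm^2
On retraction the pressure acts on the annular area (bore minus rod).
F = P × A_ann

F ≈ 33.2 kN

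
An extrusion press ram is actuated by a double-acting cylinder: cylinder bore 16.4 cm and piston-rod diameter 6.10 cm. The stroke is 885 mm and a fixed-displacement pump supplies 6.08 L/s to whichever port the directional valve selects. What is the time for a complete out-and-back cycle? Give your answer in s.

Cap-side area A_cap = π/4 × (16.4 cm)² = 211.2 cm^2
Rod-side annular area A_ann = π/4 × (16.4² − 6.10²) = 182.0 cm^2
t_ext = A_cap·L/Q = 3.075 s
t_ret = A_ann·L/Q = 2.649 s
t_cycle = t_ext + t_ret

t ≈ 5.72 s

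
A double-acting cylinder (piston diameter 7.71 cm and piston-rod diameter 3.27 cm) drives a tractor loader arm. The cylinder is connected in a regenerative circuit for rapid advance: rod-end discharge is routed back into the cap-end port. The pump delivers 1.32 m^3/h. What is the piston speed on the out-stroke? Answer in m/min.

v ≈ 26.2 m/min

In regeneration the rod-end outflow joins the pump flow into the cap end, so the net volume the pump must supply per unit advance equals the rod cross-section area.
Rod cross-section A_rod = π/4 × (3.27 cm)² = 8.398 cm^2
v = Q_pump / A_rod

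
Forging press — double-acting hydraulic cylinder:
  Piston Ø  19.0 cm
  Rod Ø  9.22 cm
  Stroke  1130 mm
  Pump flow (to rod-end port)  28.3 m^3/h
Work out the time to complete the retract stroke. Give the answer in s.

Rod-side annular area A_ann = π/4 × (19.0² − 9.22²) = 216.8 cm^2
Swept volume V = A × L; t = V / Q = A·L / Q

t ≈ 3.12 s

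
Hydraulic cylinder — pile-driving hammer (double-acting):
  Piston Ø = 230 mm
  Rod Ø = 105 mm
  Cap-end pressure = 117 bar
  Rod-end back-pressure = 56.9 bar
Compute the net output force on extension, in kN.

F ≈ 299 kN

Cap-side area A_cap = π/4 × (230 mm)² = 41550 mm^2
Rod-side annular area A_ann = π/4 × (230² − 105²) = 32890 mm^2
Net thrust = P_cap·A_cap − P_rod·A_ann = 486.1 kN − 187.1 kN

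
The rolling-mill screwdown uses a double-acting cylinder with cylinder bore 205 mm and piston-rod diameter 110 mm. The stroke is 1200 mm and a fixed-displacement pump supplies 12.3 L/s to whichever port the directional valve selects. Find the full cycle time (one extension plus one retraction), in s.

Cap-side area A_cap = π/4 × (205 mm)² = 33010 mm^2
Rod-side annular area A_ann = π/4 × (205² − 110²) = 23500 mm^2
t_ext = A_cap·L/Q = 3.220 s
t_ret = A_ann·L/Q = 2.293 s
t_cycle = t_ext + t_ret

t ≈ 5.51 s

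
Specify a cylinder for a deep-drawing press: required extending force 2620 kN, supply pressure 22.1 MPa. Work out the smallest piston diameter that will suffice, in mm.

D ≈ 389 mm

Extension force acts on the full piston face: F = P × (π/4)D².
D = √(4F / (πP)) = √(4 × 2620 kN / (π × 22.1 MPa))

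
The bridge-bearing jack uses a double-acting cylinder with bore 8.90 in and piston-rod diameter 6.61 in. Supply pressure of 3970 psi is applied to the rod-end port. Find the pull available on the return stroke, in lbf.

Rod-side annular area A_ann = π/4 × (8.90² − 6.61²) = 27.90 in^2
On retraction the pressure acts on the annular area (bore minus rod).
F = P × A_ann

F ≈ 1.11e5 lbf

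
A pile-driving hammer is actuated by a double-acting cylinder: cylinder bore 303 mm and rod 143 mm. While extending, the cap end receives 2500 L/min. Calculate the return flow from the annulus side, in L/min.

Cap-side area A_cap = π/4 × (303 mm)² = 72110 mm^2
Rod-side annular area A_ann = π/4 × (303² − 143²) = 56050 mm^2
Piston speed v = Q_in/A_cap; rod-end outflow Q_out = v × A_ann = Q_in × A_ann/A_cap.

Q_out ≈ 1940 L/min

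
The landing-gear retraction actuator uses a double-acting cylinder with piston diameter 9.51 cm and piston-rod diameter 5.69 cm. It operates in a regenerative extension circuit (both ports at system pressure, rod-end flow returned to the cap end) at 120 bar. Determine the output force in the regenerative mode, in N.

F ≈ 30500 N

With equal pressure on both faces, forces on the annular region cancel; the net push is pressure × rod cross-section.
Rod cross-section A_rod = π/4 × (5.69 cm)² = 25.43 cm^2
F = P × A_rod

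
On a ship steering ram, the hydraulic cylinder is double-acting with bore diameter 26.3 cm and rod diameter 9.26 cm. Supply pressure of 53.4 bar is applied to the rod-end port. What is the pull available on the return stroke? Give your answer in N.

F ≈ 2.54e5 N

Rod-side annular area A_ann = π/4 × (26.3² − 9.26²) = 475.9 cm^2
On retraction the pressure acts on the annular area (bore minus rod).
F = P × A_ann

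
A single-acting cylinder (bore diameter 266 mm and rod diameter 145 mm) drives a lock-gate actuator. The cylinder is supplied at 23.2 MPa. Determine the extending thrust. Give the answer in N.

Cap-side area A_cap = π/4 × (266 mm)² = 55570 mm^2
F = P × A_cap = 23.2 MPa × A_cap

F ≈ 1.29e6 N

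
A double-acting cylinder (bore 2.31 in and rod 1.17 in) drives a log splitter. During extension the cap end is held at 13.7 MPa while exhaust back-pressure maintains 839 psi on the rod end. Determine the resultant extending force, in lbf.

F ≈ 5710 lbf

Cap-side area A_cap = π/4 × (2.31 in)² = 4.191 in^2
Rod-side annular area A_ann = π/4 × (2.31² − 1.17²) = 3.116 in^2
Net thrust = P_cap·A_cap − P_rod·A_ann = 8328 lbf − 2614 lbf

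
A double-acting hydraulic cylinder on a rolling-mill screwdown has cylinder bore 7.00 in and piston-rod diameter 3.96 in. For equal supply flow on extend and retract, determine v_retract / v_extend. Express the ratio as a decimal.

Cap-side area A_cap = π/4 × (7.00 in)² = 38.48 in^2
Rod-side annular area A_ann = π/4 × (7.00² − 3.96²) = 26.17 in^2
For equal Q, v ∝ 1/A, so v_ret/v_ext = A_cap/A_ann.

v_ret/v_ext ≈ 1.47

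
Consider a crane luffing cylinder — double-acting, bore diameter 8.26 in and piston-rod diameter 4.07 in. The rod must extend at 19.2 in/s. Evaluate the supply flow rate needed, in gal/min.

Q ≈ 267 gal/min

Cap-side area A_cap = π/4 × (8.26 in)² = 53.59 in^2
Q = A × v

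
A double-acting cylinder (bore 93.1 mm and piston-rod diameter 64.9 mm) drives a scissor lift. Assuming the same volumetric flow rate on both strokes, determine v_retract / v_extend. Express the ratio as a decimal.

v_ret/v_ext ≈ 1.95

Cap-side area A_cap = π/4 × (93.1 mm)² = 6808 mm^2
Rod-side annular area A_ann = π/4 × (93.1² − 64.9²) = 3499 mm^2
For equal Q, v ∝ 1/A, so v_ret/v_ext = A_cap/A_ann.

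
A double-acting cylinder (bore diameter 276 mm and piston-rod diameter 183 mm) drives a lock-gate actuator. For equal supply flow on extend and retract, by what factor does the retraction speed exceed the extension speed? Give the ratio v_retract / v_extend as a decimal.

Cap-side area A_cap = π/4 × (276 mm)² = 59830 mm^2
Rod-side annular area A_ann = π/4 × (276² − 183²) = 33530 mm^2
For equal Q, v ∝ 1/A, so v_ret/v_ext = A_cap/A_ann.

v_ret/v_ext ≈ 1.78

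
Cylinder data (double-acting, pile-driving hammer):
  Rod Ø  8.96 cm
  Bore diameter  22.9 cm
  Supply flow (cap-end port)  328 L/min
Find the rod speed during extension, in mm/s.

Cap-side area A_cap = π/4 × (22.9 cm)² = 411.9 cm^2
v = Q / A

v ≈ 133 mm/s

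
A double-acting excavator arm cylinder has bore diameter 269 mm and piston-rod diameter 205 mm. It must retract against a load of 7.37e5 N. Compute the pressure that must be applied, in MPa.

P ≈ 30.9 MPa

Rod-side annular area A_ann = π/4 × (269² − 205²) = 23830 mm^2
Retraction: pressure acts on the annular area.
P = F / A = 7.37e5 N / A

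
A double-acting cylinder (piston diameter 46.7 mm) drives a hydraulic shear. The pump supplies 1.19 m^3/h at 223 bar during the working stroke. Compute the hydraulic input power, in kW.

W ≈ 7.37 kW

Hydraulic power = P × Q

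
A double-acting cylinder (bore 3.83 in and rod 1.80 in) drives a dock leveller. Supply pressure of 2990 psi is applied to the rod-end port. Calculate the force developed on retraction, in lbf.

Rod-side annular area A_ann = π/4 × (3.83² − 1.80²) = 8.976 in^2
On retraction the pressure acts on the annular area (bore minus rod).
F = P × A_ann

F ≈ 26800 lbf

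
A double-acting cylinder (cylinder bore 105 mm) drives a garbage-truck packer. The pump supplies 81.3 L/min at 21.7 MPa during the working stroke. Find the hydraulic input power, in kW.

Hydraulic power = P × Q

W ≈ 29.4 kW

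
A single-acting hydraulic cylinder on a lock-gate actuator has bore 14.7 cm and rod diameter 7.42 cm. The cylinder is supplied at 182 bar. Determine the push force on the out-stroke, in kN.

Cap-side area A_cap = π/4 × (14.7 cm)² = 169.7 cm^2
F = P × A_cap = 182 bar × A_cap

F ≈ 309 kN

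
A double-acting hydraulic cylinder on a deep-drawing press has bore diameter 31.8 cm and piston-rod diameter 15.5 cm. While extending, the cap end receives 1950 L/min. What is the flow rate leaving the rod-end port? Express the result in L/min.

Cap-side area A_cap = π/4 × (31.8 cm)² = 794.2 cm^2
Rod-side annular area A_ann = π/4 × (31.8² − 15.5²) = 605.5 cm^2
Piston speed v = Q_in/A_cap; rod-end outflow Q_out = v × A_ann = Q_in × A_ann/A_cap.

Q_out ≈ 1490 L/min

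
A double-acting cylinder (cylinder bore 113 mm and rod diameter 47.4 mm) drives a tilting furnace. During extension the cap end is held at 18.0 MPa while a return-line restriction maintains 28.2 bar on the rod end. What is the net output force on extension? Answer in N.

F ≈ 1.57e5 N

Cap-side area A_cap = π/4 × (113 mm)² = 10030 mm^2
Rod-side annular area A_ann = π/4 × (113² − 47.4²) = 8264 mm^2
Net thrust = P_cap·A_cap − P_rod·A_ann = 1.805e5 N − 23300 N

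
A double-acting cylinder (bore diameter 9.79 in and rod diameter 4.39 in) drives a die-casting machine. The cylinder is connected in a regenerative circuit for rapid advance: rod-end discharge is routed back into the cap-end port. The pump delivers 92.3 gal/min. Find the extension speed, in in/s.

v ≈ 23.5 in/s

In regeneration the rod-end outflow joins the pump flow into the cap end, so the net volume the pump must supply per unit advance equals the rod cross-section area.
Rod cross-section A_rod = π/4 × (4.39 in)² = 15.14 in^2
v = Q_pump / A_rod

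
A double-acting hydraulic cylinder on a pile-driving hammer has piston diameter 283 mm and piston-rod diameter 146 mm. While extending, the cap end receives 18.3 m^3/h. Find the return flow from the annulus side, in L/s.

Cap-side area A_cap = π/4 × (283 mm)² = 62900 mm^2
Rod-side annular area A_ann = π/4 × (283² − 146²) = 46160 mm^2
Piston speed v = Q_in/A_cap; rod-end outflow Q_out = v × A_ann = Q_in × A_ann/A_cap.

Q_out ≈ 3.73 L/s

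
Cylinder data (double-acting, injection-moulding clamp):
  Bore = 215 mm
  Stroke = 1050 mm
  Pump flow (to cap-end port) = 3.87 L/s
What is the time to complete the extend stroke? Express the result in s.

Cap-side area A_cap = π/4 × (215 mm)² = 36310 mm^2
Swept volume V = A × L; t = V / Q = A·L / Q

t ≈ 9.85 s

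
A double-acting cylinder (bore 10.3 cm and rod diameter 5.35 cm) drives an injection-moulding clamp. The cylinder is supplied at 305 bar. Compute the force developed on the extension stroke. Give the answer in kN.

Cap-side area A_cap = π/4 × (10.3 cm)² = 83.32 cm^2
F = P × A_cap = 305 bar × A_cap

F ≈ 254 kN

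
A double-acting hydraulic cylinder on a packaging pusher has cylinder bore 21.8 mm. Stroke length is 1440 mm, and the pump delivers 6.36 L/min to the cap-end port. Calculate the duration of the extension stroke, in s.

Cap-side area A_cap = π/4 × (21.8 mm)² = 373.3 mm^2
Swept volume V = A × L; t = V / Q = A·L / Q

t ≈ 5.07 s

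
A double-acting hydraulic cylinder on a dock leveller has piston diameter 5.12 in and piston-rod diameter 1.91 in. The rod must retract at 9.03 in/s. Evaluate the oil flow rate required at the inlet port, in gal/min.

Q ≈ 41.6 gal/min

Rod-side annular area A_ann = π/4 × (5.12² − 1.91²) = 17.72 in^2
Q = A × v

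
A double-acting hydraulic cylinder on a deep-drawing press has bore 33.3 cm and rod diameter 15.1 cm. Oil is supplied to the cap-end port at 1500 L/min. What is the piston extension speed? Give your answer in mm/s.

Cap-side area A_cap = π/4 × (33.3 cm)² = 870.9 cm^2
v = Q / A

v ≈ 287 mm/s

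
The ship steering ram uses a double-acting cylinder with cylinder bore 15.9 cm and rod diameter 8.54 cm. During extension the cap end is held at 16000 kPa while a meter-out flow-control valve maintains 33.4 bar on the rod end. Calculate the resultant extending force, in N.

Cap-side area A_cap = π/4 × (15.9 cm)² = 198.6 cm^2
Rod-side annular area A_ann = π/4 × (15.9² − 8.54²) = 141.3 cm^2
Net thrust = P_cap·A_cap − P_rod·A_ann = 3.177e5 N − 47190 N

F ≈ 2.71e5 N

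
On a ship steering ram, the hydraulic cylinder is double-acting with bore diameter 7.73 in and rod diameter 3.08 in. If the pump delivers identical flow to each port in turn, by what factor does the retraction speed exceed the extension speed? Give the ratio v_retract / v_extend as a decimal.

v_ret/v_ext ≈ 1.19

Cap-side area A_cap = π/4 × (7.73 in)² = 46.93 in^2
Rod-side annular area A_ann = π/4 × (7.73² − 3.08²) = 39.48 in^2
For equal Q, v ∝ 1/A, so v_ret/v_ext = A_cap/A_ann.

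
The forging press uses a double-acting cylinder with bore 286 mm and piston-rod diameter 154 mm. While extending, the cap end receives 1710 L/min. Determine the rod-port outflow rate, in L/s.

Q_out ≈ 20.2 L/s

Cap-side area A_cap = π/4 × (286 mm)² = 64240 mm^2
Rod-side annular area A_ann = π/4 × (286² − 154²) = 45620 mm^2
Piston speed v = Q_in/A_cap; rod-end outflow Q_out = v × A_ann = Q_in × A_ann/A_cap.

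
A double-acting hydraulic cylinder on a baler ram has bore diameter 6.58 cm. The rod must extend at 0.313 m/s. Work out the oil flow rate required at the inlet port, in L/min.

Q ≈ 63.9 L/min

Cap-side area A_cap = π/4 × (6.58 cm)² = 34.00 cm^2
Q = A × v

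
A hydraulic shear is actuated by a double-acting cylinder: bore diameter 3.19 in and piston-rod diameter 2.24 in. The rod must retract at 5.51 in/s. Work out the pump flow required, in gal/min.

Q ≈ 5.80 gal/min

Rod-side annular area A_ann = π/4 × (3.19² − 2.24²) = 4.051 in^2
Q = A × v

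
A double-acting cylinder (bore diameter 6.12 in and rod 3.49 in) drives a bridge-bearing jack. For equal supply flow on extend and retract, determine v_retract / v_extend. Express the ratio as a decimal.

Cap-side area A_cap = π/4 × (6.12 in)² = 29.42 in^2
Rod-side annular area A_ann = π/4 × (6.12² − 3.49²) = 19.85 in^2
For equal Q, v ∝ 1/A, so v_ret/v_ext = A_cap/A_ann.

v_ret/v_ext ≈ 1.48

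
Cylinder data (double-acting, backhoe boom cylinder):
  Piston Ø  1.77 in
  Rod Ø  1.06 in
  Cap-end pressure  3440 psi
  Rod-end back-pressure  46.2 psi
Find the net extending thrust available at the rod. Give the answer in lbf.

Cap-side area A_cap = π/4 × (1.77 in)² = 2.461 in^2
Rod-side annular area A_ann = π/4 × (1.77² − 1.06²) = 1.578 in^2
Net thrust = P_cap·A_cap − P_rod·A_ann = 8464 lbf − 72.91 lbf

F ≈ 8390 lbf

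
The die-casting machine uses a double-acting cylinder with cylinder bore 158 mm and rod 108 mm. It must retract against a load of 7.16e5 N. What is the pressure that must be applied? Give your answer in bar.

P ≈ 685 bar

Rod-side annular area A_ann = π/4 × (158² − 108²) = 10450 mm^2
Retraction: pressure acts on the annular area.
P = F / A = 7.16e5 N / A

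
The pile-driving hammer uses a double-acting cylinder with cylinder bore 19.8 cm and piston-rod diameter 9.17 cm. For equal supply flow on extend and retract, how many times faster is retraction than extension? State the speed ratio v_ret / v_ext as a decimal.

Cap-side area A_cap = π/4 × (19.8 cm)² = 307.9 cm^2
Rod-side annular area A_ann = π/4 × (19.8² − 9.17²) = 241.9 cm^2
For equal Q, v ∝ 1/A, so v_ret/v_ext = A_cap/A_ann.

v_ret/v_ext ≈ 1.27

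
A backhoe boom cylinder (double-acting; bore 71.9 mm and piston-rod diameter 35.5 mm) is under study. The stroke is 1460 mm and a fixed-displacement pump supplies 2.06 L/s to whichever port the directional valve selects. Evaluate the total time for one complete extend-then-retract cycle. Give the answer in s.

t ≈ 5.05 s

Cap-side area A_cap = π/4 × (71.9 mm)² = 4060 mm^2
Rod-side annular area A_ann = π/4 × (71.9² − 35.5²) = 3070 mm^2
t_ext = A_cap·L/Q = 2.878 s
t_ret = A_ann·L/Q = 2.176 s
t_cycle = t_ext + t_ret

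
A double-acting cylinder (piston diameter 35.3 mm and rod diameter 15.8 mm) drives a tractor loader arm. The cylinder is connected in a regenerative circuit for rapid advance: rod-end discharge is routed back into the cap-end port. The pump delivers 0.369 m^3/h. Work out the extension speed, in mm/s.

In regeneration the rod-end outflow joins the pump flow into the cap end, so the net volume the pump must supply per unit advance equals the rod cross-section area.
Rod cross-section A_rod = π/4 × (15.8 mm)² = 196.1 mm^2
v = Q_pump / A_rod

v ≈ 523 mm/s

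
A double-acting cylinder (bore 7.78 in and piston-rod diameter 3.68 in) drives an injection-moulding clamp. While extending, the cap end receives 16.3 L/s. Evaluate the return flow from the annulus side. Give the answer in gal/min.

Cap-side area A_cap = π/4 × (7.78 in)² = 47.54 in^2
Rod-side annular area A_ann = π/4 × (7.78² − 3.68²) = 36.90 in^2
Piston speed v = Q_in/A_cap; rod-end outflow Q_out = v × A_ann = Q_in × A_ann/A_cap.

Q_out ≈ 201 gal/min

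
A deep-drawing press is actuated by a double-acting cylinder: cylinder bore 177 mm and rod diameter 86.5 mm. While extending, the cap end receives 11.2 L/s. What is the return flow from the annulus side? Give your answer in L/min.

Cap-side area A_cap = π/4 × (177 mm)² = 24610 mm^2
Rod-side annular area A_ann = π/4 × (177² − 86.5²) = 18730 mm^2
Piston speed v = Q_in/A_cap; rod-end outflow Q_out = v × A_ann = Q_in × A_ann/A_cap.

Q_out ≈ 512 L/min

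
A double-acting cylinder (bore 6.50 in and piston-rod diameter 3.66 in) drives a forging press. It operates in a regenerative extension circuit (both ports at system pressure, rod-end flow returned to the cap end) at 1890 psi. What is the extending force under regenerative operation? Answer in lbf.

F ≈ 19900 lbf

With equal pressure on both faces, forces on the annular region cancel; the net push is pressure × rod cross-section.
Rod cross-section A_rod = π/4 × (3.66 in)² = 10.52 in^2
F = P × A_rod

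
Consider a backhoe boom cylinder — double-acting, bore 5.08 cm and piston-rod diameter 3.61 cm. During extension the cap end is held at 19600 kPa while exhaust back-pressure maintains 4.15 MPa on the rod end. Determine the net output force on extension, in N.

F ≈ 35600 N

Cap-side area A_cap = π/4 × (5.08 cm)² = 20.27 cm^2
Rod-side annular area A_ann = π/4 × (5.08² − 3.61²) = 10.03 cm^2
Net thrust = P_cap·A_cap − P_rod·A_ann = 39730 N − 4164 N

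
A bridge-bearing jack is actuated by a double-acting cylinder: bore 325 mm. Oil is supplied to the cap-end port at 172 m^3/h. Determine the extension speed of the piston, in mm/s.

Cap-side area A_cap = π/4 × (325 mm)² = 82960 mm^2
v = Q / A

v ≈ 576 mm/s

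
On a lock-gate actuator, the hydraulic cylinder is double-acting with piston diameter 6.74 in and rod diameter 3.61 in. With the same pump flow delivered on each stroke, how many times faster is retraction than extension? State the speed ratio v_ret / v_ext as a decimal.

v_ret/v_ext ≈ 1.40

Cap-side area A_cap = π/4 × (6.74 in)² = 35.68 in^2
Rod-side annular area A_ann = π/4 × (6.74² − 3.61²) = 25.44 in^2
For equal Q, v ∝ 1/A, so v_ret/v_ext = A_cap/A_ann.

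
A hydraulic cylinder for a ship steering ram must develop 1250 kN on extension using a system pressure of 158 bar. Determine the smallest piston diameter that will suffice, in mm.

D ≈ 317 mm

Extension force acts on the full piston face: F = P × (π/4)D².
D = √(4F / (πP)) = √(4 × 1250 kN / (π × 158 bar))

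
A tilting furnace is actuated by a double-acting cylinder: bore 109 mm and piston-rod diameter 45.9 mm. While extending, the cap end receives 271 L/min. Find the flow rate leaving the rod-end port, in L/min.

Cap-side area A_cap = π/4 × (109 mm)² = 9331 mm^2
Rod-side annular area A_ann = π/4 × (109² − 45.9²) = 7677 mm^2
Piston speed v = Q_in/A_cap; rod-end outflow Q_out = v × A_ann = Q_in × A_ann/A_cap.

Q_out ≈ 223 L/min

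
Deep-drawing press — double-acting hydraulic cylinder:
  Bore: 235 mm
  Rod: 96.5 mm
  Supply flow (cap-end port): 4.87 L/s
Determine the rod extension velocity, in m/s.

Cap-side area A_cap = π/4 × (235 mm)² = 43370 mm^2
v = Q / A

v ≈ 0.112 m/s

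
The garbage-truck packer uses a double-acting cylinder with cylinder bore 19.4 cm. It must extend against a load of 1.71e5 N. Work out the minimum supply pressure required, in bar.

Cap-side area A_cap = π/4 × (19.4 cm)² = 295.6 cm^2
P = F / A = 1.71e5 N / A

P ≈ 57.8 bar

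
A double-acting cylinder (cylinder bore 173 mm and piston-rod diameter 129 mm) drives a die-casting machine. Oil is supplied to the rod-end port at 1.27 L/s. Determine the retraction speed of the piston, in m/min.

Rod-side annular area A_ann = π/4 × (173² − 129²) = 10440 mm^2
Flow into the rod-end port fills the annular volume.
v = Q / A

v ≈ 7.30 m/min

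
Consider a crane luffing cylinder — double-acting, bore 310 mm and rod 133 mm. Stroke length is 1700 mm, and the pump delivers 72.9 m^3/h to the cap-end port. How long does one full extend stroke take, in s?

t ≈ 6.34 s

Cap-side area A_cap = π/4 × (310 mm)² = 75480 mm^2
Swept volume V = A × L; t = V / Q = A·L / Q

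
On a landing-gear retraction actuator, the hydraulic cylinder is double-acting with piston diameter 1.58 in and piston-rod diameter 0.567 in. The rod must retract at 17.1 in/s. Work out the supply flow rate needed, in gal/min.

Q ≈ 7.59 gal/min

Rod-side annular area A_ann = π/4 × (1.58² − 0.567²) = 1.708 in^2
Q = A × v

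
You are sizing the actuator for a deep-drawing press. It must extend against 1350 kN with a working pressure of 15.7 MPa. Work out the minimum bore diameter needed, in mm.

Extension force acts on the full piston face: F = P × (π/4)D².
D = √(4F / (πP)) = √(4 × 1350 kN / (π × 15.7 MPa))

D ≈ 331 mm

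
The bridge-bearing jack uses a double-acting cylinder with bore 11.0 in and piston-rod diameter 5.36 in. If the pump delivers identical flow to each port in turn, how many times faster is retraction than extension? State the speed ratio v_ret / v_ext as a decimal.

Cap-side area A_cap = π/4 × (11.0 in)² = 95.03 in^2
Rod-side annular area A_ann = π/4 × (11.0² − 5.36²) = 72.47 in^2
For equal Q, v ∝ 1/A, so v_ret/v_ext = A_cap/A_ann.

v_ret/v_ext ≈ 1.31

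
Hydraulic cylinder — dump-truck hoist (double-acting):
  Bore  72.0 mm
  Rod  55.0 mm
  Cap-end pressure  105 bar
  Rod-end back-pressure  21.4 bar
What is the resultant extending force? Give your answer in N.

F ≈ 39100 N

Cap-side area A_cap = π/4 × (72.0 mm)² = 4072 mm^2
Rod-side annular area A_ann = π/4 × (72.0² − 55.0²) = 1696 mm^2
Net thrust = P_cap·A_cap − P_rod·A_ann = 42750 N − 3629 N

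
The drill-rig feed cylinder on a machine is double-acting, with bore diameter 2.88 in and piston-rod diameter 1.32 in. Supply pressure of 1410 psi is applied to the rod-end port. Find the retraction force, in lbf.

F ≈ 7260 lbf

Rod-side annular area A_ann = π/4 × (2.88² − 1.32²) = 5.146 in^2
On retraction the pressure acts on the annular area (bore minus rod).
F = P × A_ann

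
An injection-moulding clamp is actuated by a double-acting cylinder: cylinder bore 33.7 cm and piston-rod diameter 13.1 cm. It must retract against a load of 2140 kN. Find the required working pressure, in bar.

Rod-side annular area A_ann = π/4 × (33.7² − 13.1²) = 757.2 cm^2
Retraction: pressure acts on the annular area.
P = F / A = 2140 kN / A

P ≈ 283 bar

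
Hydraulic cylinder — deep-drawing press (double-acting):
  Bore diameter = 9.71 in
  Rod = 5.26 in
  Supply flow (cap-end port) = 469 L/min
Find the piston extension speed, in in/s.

Cap-side area A_cap = π/4 × (9.71 in)² = 74.05 in^2
v = Q / A

v ≈ 6.44 in/s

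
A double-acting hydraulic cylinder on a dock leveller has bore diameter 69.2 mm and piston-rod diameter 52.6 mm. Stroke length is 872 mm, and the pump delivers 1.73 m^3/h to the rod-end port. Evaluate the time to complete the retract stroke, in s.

Rod-side annular area A_ann = π/4 × (69.2² − 52.6²) = 1588 mm^2
Swept volume V = A × L; t = V / Q = A·L / Q

t ≈ 2.88 s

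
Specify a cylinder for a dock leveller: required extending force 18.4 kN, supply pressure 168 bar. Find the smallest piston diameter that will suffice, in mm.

D ≈ 37.3 mm

Extension force acts on the full piston face: F = P × (π/4)D².
D = √(4F / (πP)) = √(4 × 18.4 kN / (π × 168 bar))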